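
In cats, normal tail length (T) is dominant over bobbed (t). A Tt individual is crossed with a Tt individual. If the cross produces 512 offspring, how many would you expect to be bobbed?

Punnett square for Tt × Tt:
Offspring genotypes: 1 TT, 2 Tt, 1 tt
normal: 3, bobbed: 1
bobbed: 1 out of 4 → fraction 1/4
Expected count = 1/4 × 512 = 128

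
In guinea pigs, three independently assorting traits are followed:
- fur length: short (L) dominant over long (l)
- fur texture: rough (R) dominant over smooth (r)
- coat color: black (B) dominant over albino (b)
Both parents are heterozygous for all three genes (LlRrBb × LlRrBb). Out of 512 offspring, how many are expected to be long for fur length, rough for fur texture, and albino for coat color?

Trihybrid cross: LlRrBb × LlRrBb
Each trait segregates independently with a 3:1 phenotypic ratio, so each gene contributes 3/4 (dominant) or 1/4 (recessive).
Target: long (fur length), rough (fur texture), albino (coat color)
Probability = product of independent per-trait probabilities
= 1/4 × 3/4 × 1/4 = 3/64
Expected count = 3/64 × 512 = 24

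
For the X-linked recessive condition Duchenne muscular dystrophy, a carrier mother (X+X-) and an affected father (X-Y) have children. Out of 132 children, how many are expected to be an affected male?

Cross: X+X- × X-Y
Offspring: 1 X+X-, 1 X+Y, 1 X-X-, 1 X-Y
Probability of an affected male: 1/4
Expected count = 1/4 × 132 = 33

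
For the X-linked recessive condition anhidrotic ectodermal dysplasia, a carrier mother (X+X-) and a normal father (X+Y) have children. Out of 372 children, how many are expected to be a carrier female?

Cross: X+X- × X+Y
Offspring: 1 X+X+, 1 X+Y, 1 X+X-, 1 X-Y
Probability of a carrier female: 1/4
Expected count = 1/4 × 372 = 93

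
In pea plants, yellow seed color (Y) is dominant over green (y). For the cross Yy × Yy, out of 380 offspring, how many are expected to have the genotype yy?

Punnett square for Yy × Yy:
Offspring genotypes: 1 YY, 2 Yy, 1 yy
Total offspring: 4
Count with target: 1
Probability: 1/4
Expected count = 1/4 × 380 = 95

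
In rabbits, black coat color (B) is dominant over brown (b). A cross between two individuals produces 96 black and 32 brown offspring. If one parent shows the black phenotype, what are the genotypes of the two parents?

Observed offspring: 96 black, 32 brown
The observed ratio simplifies to 3:1. Brown (bb) offspring appear, so each parent must contribute one b allele. The parent stated to show black carries B, so it is Bb. The other parent is then either Bb or bb: Bb × bb would give a 1:1 split, whereas Bb × Bb gives 3:1 — matching the data. So both parents are heterozygous (Bb × Bb).
Parent genotypes: Bb × Bb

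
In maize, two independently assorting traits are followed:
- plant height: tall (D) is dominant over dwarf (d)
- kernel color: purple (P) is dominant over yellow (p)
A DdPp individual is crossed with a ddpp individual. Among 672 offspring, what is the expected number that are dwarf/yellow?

Dihybrid cross DdPp × ddpp — consider each gene separately:
plant height: Dd × dd → 2 Dd, 2 dd → 2 D_ : 2 dd (out of 4)
kernel color: Pp × pp → 2 Pp, 2 pp → 2 P_ : 2 pp (out of 4)
Combine (counts out of 4 × 4 = 16): tall/purple (D_P_) = 2×2 = 4; tall/yellow (D_pp) = 2×2 = 4; dwarf/purple (ddP_) = 2×2 = 4; dwarf/yellow (ddpp) = 2×2 = 4
Phenotype counts (out of 16): 4 tall/purple, 4 tall/yellow, 4 dwarf/purple, 4 dwarf/yellow
dwarf/yellow: 4 out of 16 → fraction 1/4
Expected count = 1/4 × 672 = 168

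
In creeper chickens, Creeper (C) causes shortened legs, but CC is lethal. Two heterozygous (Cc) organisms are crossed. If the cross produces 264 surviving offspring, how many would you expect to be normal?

Cross: Cc × Cc
Punnett square offspring (before lethality): 1 CC, 2 Cc, 1 cc
The CC genotype is lethal (embryos die); surviving offspring: 2 Cc, 1 cc
normal: 1 out of 3 → fraction 1/3
Expected count = 1/3 × 264 = 88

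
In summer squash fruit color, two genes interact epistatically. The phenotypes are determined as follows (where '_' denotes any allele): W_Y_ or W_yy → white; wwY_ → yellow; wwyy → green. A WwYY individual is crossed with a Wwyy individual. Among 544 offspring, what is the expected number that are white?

Cross: WwYY × Wwyy — consider each gene separately:
W gene: Ww × Ww → 1 WW, 2 Ww, 1 ww → 3 W_ : 1 ww (out of 4)
Y gene: YY × yy → 4 Yy → 4 Y_ (out of 4)
Genotype classes (out of 4 × 4 = 16): W_Y_ = 3×4 = 12; wwY_ = 1×4 = 4
Apply the phenotype rules: W_Y_ (12) → white; wwY_ (4) → yellow
Phenotype counts (out of 16): 12 white, 4 yellow
white: 12 out of 16 → fraction 3/4
Expected count = 3/4 × 544 = 408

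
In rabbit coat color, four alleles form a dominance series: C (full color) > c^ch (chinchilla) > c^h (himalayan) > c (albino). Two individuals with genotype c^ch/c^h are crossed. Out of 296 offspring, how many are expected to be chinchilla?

Cross: c^ch/c^h × c^ch/c^h
Allele dominance: C > c^ch > c^h > c
Offspring genotypes: 1 c^ch/c^ch, 2 c^ch/c^h, 1 c^h/c^h
Phenotype counts: 3 chinchilla, 1 himalayan
chinchilla: 3 out of 4 → fraction 3/4
Expected count = 3/4 × 296 = 222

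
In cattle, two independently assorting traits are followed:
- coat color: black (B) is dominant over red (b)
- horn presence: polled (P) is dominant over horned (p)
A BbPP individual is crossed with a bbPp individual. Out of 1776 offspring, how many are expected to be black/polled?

Dihybrid cross BbPP × bbPp — consider each gene separately:
coat color: Bb × bb → 2 Bb, 2 bb → 2 B_ : 2 bb (out of 4)
horn presence: PP × Pp → 2 PP, 2 Pp → 4 P_ (out of 4)
Combine (counts out of 4 × 4 = 16): black/polled (B_P_) = 2×4 = 8; red/polled (bbP_) = 2×4 = 8
Phenotype counts (out of 16): 8 black/polled, 8 red/polled
black/polled: 8 out of 16 → fraction 1/2
Expected count = 1/2 × 1776 = 888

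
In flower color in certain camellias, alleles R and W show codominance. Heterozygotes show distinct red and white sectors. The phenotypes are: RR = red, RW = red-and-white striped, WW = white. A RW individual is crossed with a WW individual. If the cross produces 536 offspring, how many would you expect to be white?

Punnett square for RW × WW:
Offspring genotypes: 2 RW, 2 WW
Phenotype counts: 2 red-and-white striped, 2 white
white: 2 out of 4 → fraction 1/2
Expected count = 1/2 × 536 = 268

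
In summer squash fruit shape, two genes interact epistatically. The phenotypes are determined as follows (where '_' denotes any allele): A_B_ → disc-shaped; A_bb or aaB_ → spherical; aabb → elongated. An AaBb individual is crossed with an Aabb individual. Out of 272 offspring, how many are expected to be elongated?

Cross: AaBb × Aabb — consider each gene separately:
A gene: Aa × Aa → 1 AA, 2 Aa, 1 aa → 3 A_ : 1 aa (out of 4)
B gene: Bb × bb → 2 Bb, 2 bb → 2 B_ : 2 bb (out of 4)
Genotype classes (out of 4 × 4 = 16): A_B_ = 3×2 = 6; A_bb = 3×2 = 6; aaB_ = 1×2 = 2; aabb = 1×2 = 2
Apply the phenotype rules: A_B_ (6) → disc-shaped; A_bb (6) + aaB_ (2) → spherical; aabb (2) → elongated
Phenotype counts (out of 16): 6 disc-shaped, 8 spherical, 2 elongated
elongated: 2 out of 16 → fraction 1/8
Expected count = 1/8 × 272 = 34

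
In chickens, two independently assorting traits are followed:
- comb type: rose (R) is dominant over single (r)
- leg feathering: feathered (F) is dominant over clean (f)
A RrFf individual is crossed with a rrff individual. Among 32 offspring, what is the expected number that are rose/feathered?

Dihybrid cross RrFf × rrff — consider each gene separately:
comb type: Rr × rr → 2 Rr, 2 rr → 2 R_ : 2 rr (out of 4)
leg feathering: Ff × ff → 2 Ff, 2 ff → 2 F_ : 2 ff (out of 4)
Combine (counts out of 4 × 4 = 16): rose/feathered (R_F_) = 2×2 = 4; rose/clean (R_ff) = 2×2 = 4; single/feathered (rrF_) = 2×2 = 4; single/clean (rrff) = 2×2 = 4
Phenotype counts (out of 16): 4 rose/feathered, 4 rose/clean, 4 single/feathered, 4 single/clean
rose/feathered: 4 out of 16 → fraction 1/4
Expected count = 1/4 × 32 = 8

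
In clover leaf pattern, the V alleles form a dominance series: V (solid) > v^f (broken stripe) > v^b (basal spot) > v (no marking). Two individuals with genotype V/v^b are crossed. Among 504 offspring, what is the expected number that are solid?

Cross: V/v^b × V/v^b
Allele dominance: V > v^f > v^b > v
Offspring genotypes: 1 V/V, 2 V/v^b, 1 v^b/v^b
Phenotype counts: 3 solid, 1 basal spot
solid: 3 out of 4 → fraction 3/4
Expected count = 3/4 × 504 = 378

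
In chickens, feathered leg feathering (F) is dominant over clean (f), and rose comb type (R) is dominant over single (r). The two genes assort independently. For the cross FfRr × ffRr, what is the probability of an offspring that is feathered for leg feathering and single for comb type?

Dihybrid cross FfRr × ffRr — consider each gene separately:
leg feathering: Ff × ff → 2 Ff, 2 ff → 2 F_ : 2 ff (out of 4)
comb type: Rr × Rr → 1 RR, 2 Rr, 1 rr → 3 R_ : 1 rr (out of 4)
Looking for: feathered (F_) and single (rr)
P(feathered) = 2/4, P(single) = 1/4
P(both) = 2/4 × 1/4 = 2/16 = 1/8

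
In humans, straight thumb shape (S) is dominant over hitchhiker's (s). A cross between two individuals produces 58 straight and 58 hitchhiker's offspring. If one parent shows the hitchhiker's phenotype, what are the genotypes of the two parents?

Observed offspring: 58 straight, 58 hitchhiker's
The observed ratio simplifies to 1:1. One parent shows hitchhiker's, so its genotype must be ss. A 1:1 offspring split requires the other parent to be heterozygous (Ss).
Parent genotypes: ss × Ss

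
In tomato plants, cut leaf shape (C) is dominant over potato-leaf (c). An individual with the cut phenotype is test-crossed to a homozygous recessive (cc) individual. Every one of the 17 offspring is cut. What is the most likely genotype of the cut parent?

Test cross: ? × cc
All offspring are cut.
If the unknown parent were heterozygous (Cc), about half of 17 offspring would be potato-leaf; none are. The unknown parent is most likely homozygous dominant (CC).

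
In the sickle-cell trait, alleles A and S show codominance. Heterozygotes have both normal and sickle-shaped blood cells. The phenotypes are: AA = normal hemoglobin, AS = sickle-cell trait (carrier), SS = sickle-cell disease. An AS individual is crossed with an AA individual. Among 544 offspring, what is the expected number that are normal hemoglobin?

Punnett square for AS × AA:
Offspring genotypes: 2 AA, 2 AS
Phenotype counts: 2 normal hemoglobin, 2 sickle-cell trait (carrier)
normal hemoglobin: 2 out of 4 → fraction 1/2
Expected count = 1/2 × 544 = 272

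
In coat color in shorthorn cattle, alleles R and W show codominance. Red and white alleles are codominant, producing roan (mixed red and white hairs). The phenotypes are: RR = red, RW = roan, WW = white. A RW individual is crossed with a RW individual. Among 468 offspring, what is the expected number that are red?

Punnett square for RW × RW:
Offspring genotypes: 1 RR, 2 RW, 1 WW
Phenotype counts: 1 red, 2 roan, 1 white
red: 1 out of 4 → fraction 1/4
Expected count = 1/4 × 468 = 117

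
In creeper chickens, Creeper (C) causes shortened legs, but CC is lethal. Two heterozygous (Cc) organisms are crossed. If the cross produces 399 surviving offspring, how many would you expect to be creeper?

Cross: Cc × Cc
Punnett square offspring (before lethality): 1 CC, 2 Cc, 1 cc
The CC genotype is lethal (embryos die); surviving offspring: 2 Cc, 1 cc
creeper: 2 out of 3 → fraction 2/3
Expected count = 2/3 × 399 = 266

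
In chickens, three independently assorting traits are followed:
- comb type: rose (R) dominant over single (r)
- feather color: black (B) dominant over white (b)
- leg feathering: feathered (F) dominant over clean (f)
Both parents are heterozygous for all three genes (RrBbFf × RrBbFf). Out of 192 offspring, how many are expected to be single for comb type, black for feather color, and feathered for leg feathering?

Trihybrid cross: RrBbFf × RrBbFf
Each trait segregates independently with a 3:1 phenotypic ratio, so each gene contributes 3/4 (dominant) or 1/4 (recessive).
Target: single (comb type), black (feather color), feathered (leg feathering)
Probability = product of independent per-trait probabilities
= 1/4 × 3/4 × 3/4 = 9/64
Expected count = 9/64 × 192 = 27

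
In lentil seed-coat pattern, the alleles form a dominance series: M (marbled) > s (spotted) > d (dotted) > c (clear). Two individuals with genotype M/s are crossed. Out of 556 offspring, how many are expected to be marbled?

Cross: M/s × M/s
Allele dominance: M > s > d > c
Offspring genotypes: 1 M/M, 2 M/s, 1 s/s
Phenotype counts: 3 marbled, 1 spotted
marbled: 3 out of 4 → fraction 3/4
Expected count = 3/4 × 556 = 417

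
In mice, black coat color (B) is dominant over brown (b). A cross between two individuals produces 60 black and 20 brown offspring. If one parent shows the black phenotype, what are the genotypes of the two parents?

Observed offspring: 60 black, 20 brown
The observed ratio simplifies to 3:1. Brown (bb) offspring appear, so each parent must contribute one b allele. The parent stated to show black carries B, so it is Bb. The other parent is then either Bb or bb: Bb × bb would give a 1:1 split, whereas Bb × Bb gives 3:1 — matching the data. So both parents are heterozygous (Bb × Bb).
Parent genotypes: Bb × Bb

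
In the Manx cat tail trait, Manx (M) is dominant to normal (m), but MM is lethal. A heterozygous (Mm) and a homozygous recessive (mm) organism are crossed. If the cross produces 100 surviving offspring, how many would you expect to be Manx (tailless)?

Cross: Mm × mm
Punnett square offspring (before lethality): 2 Mm, 2 mm
No MM offspring are produced in this cross.
Manx (tailless): 2 out of 4 → fraction 1/2
Expected count = 1/2 × 100 = 50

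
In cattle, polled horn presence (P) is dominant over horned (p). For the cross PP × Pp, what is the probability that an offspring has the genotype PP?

Punnett square for PP × Pp:
Offspring genotypes: 2 PP, 2 Pp
Total offspring: 4
Count with target: 2
Probability: 2/4 = 1/2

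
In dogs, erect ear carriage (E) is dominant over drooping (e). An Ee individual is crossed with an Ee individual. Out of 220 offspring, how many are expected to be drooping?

Punnett square for Ee × Ee:
Offspring genotypes: 1 EE, 2 Ee, 1 ee
erect: 3, drooping: 1
drooping: 1 out of 4 → fraction 1/4
Expected count = 1/4 × 220 = 55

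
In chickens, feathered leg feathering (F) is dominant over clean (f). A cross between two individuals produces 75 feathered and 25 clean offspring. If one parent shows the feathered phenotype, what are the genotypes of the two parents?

Observed offspring: 75 feathered, 25 clean
The observed ratio simplifies to 3:1. Clean (ff) offspring appear, so each parent must contribute one f allele. The parent stated to show feathered carries F, so it is Ff. The other parent is then either Ff or ff: Ff × ff would give a 1:1 split, whereas Ff × Ff gives 3:1 — matching the data. So both parents are heterozygous (Ff × Ff).
Parent genotypes: Ff × Ff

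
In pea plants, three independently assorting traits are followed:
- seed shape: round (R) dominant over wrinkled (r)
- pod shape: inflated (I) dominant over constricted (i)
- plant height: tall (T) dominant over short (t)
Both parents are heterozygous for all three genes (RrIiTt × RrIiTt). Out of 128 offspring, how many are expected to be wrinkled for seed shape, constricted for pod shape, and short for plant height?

Trihybrid cross: RrIiTt × RrIiTt
Each trait segregates independently with a 3:1 phenotypic ratio, so each gene contributes 3/4 (dominant) or 1/4 (recessive).
Target: wrinkled (seed shape), constricted (pod shape), short (plant height)
Probability = product of independent per-trait probabilities
= 1/4 × 1/4 × 1/4 = 1/64
Expected count = 1/64 × 128 = 2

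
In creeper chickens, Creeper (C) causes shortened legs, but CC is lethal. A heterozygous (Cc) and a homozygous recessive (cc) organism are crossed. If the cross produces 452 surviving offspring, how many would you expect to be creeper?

Cross: Cc × cc
Punnett square offspring (before lethality): 2 Cc, 2 cc
No CC offspring are produced in this cross.
creeper: 2 out of 4 → fraction 1/2
Expected count = 1/2 × 452 = 226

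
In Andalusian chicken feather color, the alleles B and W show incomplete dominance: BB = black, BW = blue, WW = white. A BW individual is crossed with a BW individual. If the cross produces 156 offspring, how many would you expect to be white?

Punnett square for BW × BW:
Offspring genotypes: 1 BB, 2 BW, 1 WW
Phenotype counts: 1 black, 2 blue, 1 white
white: 1 out of 4 → fraction 1/4
Expected count = 1/4 × 156 = 39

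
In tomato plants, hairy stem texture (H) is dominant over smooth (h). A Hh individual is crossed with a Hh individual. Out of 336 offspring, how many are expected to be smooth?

Punnett square for Hh × Hh:
Offspring genotypes: 1 HH, 2 Hh, 1 hh
hairy: 3, smooth: 1
smooth: 1 out of 4 → fraction 1/4
Expected count = 1/4 × 336 = 84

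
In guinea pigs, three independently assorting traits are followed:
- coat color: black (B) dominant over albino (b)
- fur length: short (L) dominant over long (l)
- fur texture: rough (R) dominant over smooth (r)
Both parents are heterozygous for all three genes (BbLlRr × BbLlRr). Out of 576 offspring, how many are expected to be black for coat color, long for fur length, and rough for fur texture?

Trihybrid cross: BbLlRr × BbLlRr
Each trait segregates independently with a 3:1 phenotypic ratio, so each gene contributes 3/4 (dominant) or 1/4 (recessive).
Target: black (coat color), long (fur length), rough (fur texture)
Probability = product of independent per-trait probabilities
= 3/4 × 1/4 × 3/4 = 9/64
Expected count = 9/64 × 576 = 81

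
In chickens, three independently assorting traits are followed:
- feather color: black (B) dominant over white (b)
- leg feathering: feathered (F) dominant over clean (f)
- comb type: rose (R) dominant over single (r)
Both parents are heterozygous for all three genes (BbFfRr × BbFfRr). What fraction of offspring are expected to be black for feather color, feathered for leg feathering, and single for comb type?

Trihybrid cross: BbFfRr × BbFfRr
Each trait segregates independently with a 3:1 phenotypic ratio, so each gene contributes 3/4 (dominant) or 1/4 (recessive).
Target: black (feather color), feathered (leg feathering), single (comb type)
Probability = product of independent per-trait probabilities
= 3/4 × 3/4 × 1/4 = 9/64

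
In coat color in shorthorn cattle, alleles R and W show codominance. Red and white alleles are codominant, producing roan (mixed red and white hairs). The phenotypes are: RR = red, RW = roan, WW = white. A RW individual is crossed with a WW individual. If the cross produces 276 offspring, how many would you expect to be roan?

Punnett square for RW × WW:
Offspring genotypes: 2 RW, 2 WW
Phenotype counts: 2 roan, 2 white
roan: 2 out of 4 → fraction 1/2
Expected count = 1/2 × 276 = 138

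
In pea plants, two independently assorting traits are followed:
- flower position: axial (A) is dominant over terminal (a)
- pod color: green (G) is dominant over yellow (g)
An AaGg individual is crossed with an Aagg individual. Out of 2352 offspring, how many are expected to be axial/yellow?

Dihybrid cross AaGg × Aagg — consider each gene separately:
flower position: Aa × Aa → 1 AA, 2 Aa, 1 aa → 3 A_ : 1 aa (out of 4)
pod color: Gg × gg → 2 Gg, 2 gg → 2 G_ : 2 gg (out of 4)
Combine (counts out of 4 × 4 = 16): axial/green (A_G_) = 3×2 = 6; axial/yellow (A_gg) = 3×2 = 6; terminal/green (aaG_) = 1×2 = 2; terminal/yellow (aagg) = 1×2 = 2
Phenotype counts (out of 16): 6 axial/green, 6 axial/yellow, 2 terminal/green, 2 terminal/yellow
axial/yellow: 6 out of 16 → fraction 3/8
Expected count = 3/8 × 2352 = 882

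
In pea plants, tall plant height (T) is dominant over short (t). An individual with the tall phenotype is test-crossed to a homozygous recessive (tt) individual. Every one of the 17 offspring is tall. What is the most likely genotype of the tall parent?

Test cross: ? × tt
All offspring are tall.
If the unknown parent were heterozygous (Tt), about half of 17 offspring would be short; none are. The unknown parent is most likely homozygous dominant (TT).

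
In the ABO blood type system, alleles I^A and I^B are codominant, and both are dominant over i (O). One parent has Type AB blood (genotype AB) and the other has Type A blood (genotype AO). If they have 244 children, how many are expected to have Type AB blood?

Cross: AB × AO
Possible offspring genotypes: 1 AA, 1 AO, 1 AB, 1 BO
Blood type counts: 2 Type A, 1 Type AB, 1 Type B
Probability of Type AB: 1/4
Expected count = 1/4 × 244 = 61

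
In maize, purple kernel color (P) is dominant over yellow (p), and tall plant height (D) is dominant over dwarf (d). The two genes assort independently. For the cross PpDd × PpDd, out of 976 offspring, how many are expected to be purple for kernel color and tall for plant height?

Dihybrid cross PpDd × PpDd — consider each gene separately:
kernel color: Pp × Pp → 1 PP, 2 Pp, 1 pp → 3 P_ : 1 pp (out of 4)
plant height: Dd × Dd → 1 DD, 2 Dd, 1 dd → 3 D_ : 1 dd (out of 4)
Looking for: purple (P_) and tall (D_)
P(purple) = 3/4, P(tall) = 3/4
P(both) = 3/4 × 3/4 = 9/16
Expected count = 9/16 × 976 = 549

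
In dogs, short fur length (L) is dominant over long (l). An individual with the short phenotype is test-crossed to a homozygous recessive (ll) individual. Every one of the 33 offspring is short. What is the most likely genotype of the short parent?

Test cross: ? × ll
All offspring are short.
If the unknown parent were heterozygous (Ll), about half of 33 offspring would be long; none are. The unknown parent is most likely homozygous dominant (LL).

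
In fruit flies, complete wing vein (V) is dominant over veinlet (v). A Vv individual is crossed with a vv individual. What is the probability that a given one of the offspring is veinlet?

Punnett square for Vv × vv:
Offspring genotypes: 2 Vv, 2 vv
complete: 2, veinlet: 2
veinlet: 2 out of 4
Probability: 2/4 = 1/2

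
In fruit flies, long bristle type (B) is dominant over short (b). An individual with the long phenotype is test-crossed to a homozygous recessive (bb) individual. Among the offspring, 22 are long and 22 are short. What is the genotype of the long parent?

Test cross: ? × bb
Offspring: 22 long, 22 short — approximately 1:1.
A 1:1 ratio in a test cross indicates the unknown parent is heterozygous (Bb).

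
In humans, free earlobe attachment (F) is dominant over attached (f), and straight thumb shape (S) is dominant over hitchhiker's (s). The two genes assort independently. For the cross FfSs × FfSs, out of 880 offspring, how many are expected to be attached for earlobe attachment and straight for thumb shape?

Dihybrid cross FfSs × FfSs — consider each gene separately:
earlobe attachment: Ff × Ff → 1 FF, 2 Ff, 1 ff → 3 F_ : 1 ff (out of 4)
thumb shape: Ss × Ss → 1 SS, 2 Ss, 1 ss → 3 S_ : 1 ss (out of 4)
Looking for: attached (ff) and straight (S_)
P(attached) = 1/4, P(straight) = 3/4
P(both) = 1/4 × 3/4 = 3/16
Expected count = 3/16 × 880 = 165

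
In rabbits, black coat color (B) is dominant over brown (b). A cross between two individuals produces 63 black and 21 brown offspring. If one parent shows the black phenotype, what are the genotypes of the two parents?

Observed offspring: 63 black, 21 brown
The observed ratio simplifies to 3:1. Brown (bb) offspring appear, so each parent must contribute one b allele. The parent stated to show black carries B, so it is Bb. The other parent is then either Bb or bb: Bb × bb would give a 1:1 split, whereas Bb × Bb gives 3:1 — matching the data. So both parents are heterozygous (Bb × Bb).
Parent genotypes: Bb × Bb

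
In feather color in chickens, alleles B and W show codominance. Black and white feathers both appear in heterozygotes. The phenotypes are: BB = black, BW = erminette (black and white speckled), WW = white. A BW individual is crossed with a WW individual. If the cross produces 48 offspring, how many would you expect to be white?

Punnett square for BW × WW:
Offspring genotypes: 2 BW, 2 WW
Phenotype counts: 2 erminette (black and white speckled), 2 white
white: 2 out of 4 → fraction 1/2
Expected count = 1/2 × 48 = 24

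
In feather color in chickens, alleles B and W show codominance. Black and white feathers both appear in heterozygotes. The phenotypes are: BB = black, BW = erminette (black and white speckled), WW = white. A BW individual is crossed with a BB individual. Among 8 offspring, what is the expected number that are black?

Punnett square for BW × BB:
Offspring genotypes: 2 BB, 2 BW
Phenotype counts: 2 black, 2 erminette (black and white speckled)
black: 2 out of 4 → fraction 1/2
Expected count = 1/2 × 8 = 4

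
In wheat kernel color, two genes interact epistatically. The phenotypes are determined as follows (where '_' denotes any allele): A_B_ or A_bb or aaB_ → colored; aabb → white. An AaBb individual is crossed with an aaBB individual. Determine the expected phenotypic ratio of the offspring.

Cross: AaBb × aaBB — consider each gene separately:
A gene: Aa × aa → 2 Aa, 2 aa → 2 A_ : 2 aa (out of 4)
B gene: Bb × BB → 2 BB, 2 Bb → 4 B_ (out of 4)
Genotype classes (out of 4 × 4 = 16): A_B_ = 2×4 = 8; aaB_ = 2×4 = 8
Apply the phenotype rules: A_B_ (8) + aaB_ (8) → colored
Phenotype counts (out of 16): 16 colored
Ratio: all colored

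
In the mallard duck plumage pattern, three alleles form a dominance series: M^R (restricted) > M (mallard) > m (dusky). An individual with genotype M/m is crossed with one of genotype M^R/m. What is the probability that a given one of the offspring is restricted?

Cross: M/m × M^R/m
Allele dominance: M^R > M > m
Offspring genotypes: 1 M^R/M, 1 M/m, 1 M^R/m, 1 m/m
Phenotype counts: 2 restricted, 1 mallard, 1 dusky
restricted: 2 out of 4
Probability: 2/4 = 1/2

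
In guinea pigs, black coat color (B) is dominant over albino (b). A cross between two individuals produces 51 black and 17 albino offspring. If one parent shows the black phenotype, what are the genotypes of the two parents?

Observed offspring: 51 black, 17 albino
The observed ratio simplifies to 3:1. Albino (bb) offspring appear, so each parent must contribute one b allele. The parent stated to show black carries B, so it is Bb. The other parent is then either Bb or bb: Bb × bb would give a 1:1 split, whereas Bb × Bb gives 3:1 — matching the data. So both parents are heterozygous (Bb × Bb).
Parent genotypes: Bb × Bb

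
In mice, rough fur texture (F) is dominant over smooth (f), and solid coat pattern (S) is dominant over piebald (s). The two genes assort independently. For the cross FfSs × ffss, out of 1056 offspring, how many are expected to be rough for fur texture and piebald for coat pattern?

Dihybrid cross FfSs × ffss — consider each gene separately:
fur texture: Ff × ff → 2 Ff, 2 ff → 2 F_ : 2 ff (out of 4)
coat pattern: Ss × ss → 2 Ss, 2 ss → 2 S_ : 2 ss (out of 4)
Looking for: rough (F_) and piebald (ss)
P(rough) = 2/4, P(piebald) = 2/4
P(both) = 2/4 × 2/4 = 4/16 = 1/4
Expected count = 1/4 × 1056 = 264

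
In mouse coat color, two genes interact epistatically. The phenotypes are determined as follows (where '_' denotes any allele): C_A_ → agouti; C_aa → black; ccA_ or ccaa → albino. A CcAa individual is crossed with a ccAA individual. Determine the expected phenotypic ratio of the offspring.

Cross: CcAa × ccAA — consider each gene separately:
C gene: Cc × cc → 2 Cc, 2 cc → 2 C_ : 2 cc (out of 4)
A gene: Aa × AA → 2 AA, 2 Aa → 4 A_ (out of 4)
Genotype classes (out of 4 × 4 = 16): C_A_ = 2×4 = 8; ccA_ = 2×4 = 8
Apply the phenotype rules: C_A_ (8) → agouti; ccA_ (8) → albino
Phenotype counts (out of 16): 8 agouti, 8 albino
Ratio: 1 agouti : 1 albino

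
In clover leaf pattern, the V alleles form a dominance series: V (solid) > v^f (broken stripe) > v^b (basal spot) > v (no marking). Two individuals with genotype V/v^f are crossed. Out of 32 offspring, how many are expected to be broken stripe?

Cross: V/v^f × V/v^f
Allele dominance: V > v^f > v^b > v
Offspring genotypes: 1 V/V, 2 V/v^f, 1 v^f/v^f
Phenotype counts: 3 solid, 1 broken stripe
broken stripe: 1 out of 4 → fraction 1/4
Expected count = 1/4 × 32 = 8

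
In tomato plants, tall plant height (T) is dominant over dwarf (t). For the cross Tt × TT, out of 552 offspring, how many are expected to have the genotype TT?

Punnett square for Tt × TT:
Offspring genotypes: 2 TT, 2 Tt
Total offspring: 4
Count with target: 2
Probability: 2/4 = 1/2
Expected count = 1/2 × 552 = 276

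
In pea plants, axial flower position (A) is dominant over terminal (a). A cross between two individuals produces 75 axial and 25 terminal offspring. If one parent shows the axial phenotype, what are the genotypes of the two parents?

Observed offspring: 75 axial, 25 terminal
The observed ratio simplifies to 3:1. Terminal (aa) offspring appear, so each parent must contribute one a allele. The parent stated to show axial carries A, so it is Aa. The other parent is then either Aa or aa: Aa × aa would give a 1:1 split, whereas Aa × Aa gives 3:1 — matching the data. So both parents are heterozygous (Aa × Aa).
Parent genotypes: Aa × Aa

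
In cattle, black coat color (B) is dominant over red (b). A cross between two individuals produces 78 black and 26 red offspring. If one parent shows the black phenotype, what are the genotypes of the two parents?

Observed offspring: 78 black, 26 red
The observed ratio simplifies to 3:1. Red (bb) offspring appear, so each parent must contribute one b allele. The parent stated to show black carries B, so it is Bb. The other parent is then either Bb or bb: Bb × bb would give a 1:1 split, whereas Bb × Bb gives 3:1 — matching the data. So both parents are heterozygous (Bb × Bb).
Parent genotypes: Bb × Bb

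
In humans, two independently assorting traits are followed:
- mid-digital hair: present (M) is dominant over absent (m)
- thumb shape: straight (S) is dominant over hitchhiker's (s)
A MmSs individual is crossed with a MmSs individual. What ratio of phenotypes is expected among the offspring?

Dihybrid cross MmSs × MmSs — consider each gene separately:
mid-digital hair: Mm × Mm → 1 MM, 2 Mm, 1 mm → 3 M_ : 1 mm (out of 4)
thumb shape: Ss × Ss → 1 SS, 2 Ss, 1 ss → 3 S_ : 1 ss (out of 4)
Combine (counts out of 4 × 4 = 16): present/straight (M_S_) = 3×3 = 9; present/hitchhiker's (M_ss) = 3×1 = 3; absent/straight (mmS_) = 1×3 = 3; absent/hitchhiker's (mmss) = 1×1 = 1
Phenotype counts (out of 16): 9 present/straight, 3 present/hitchhiker's, 3 absent/straight, 1 absent/hitchhiker's
Ratio: 9 present/straight : 3 present/hitchhiker's : 3 absent/straight : 1 absent/hitchhiker's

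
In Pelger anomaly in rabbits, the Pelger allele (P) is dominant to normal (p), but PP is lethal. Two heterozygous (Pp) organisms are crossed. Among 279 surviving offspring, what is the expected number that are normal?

Cross: Pp × Pp
Punnett square offspring (before lethality): 1 PP, 2 Pp, 1 pp
The PP genotype is lethal (embryos die); surviving offspring: 2 Pp, 1 pp
normal: 1 out of 3 → fraction 1/3
Expected count = 1/3 × 279 = 93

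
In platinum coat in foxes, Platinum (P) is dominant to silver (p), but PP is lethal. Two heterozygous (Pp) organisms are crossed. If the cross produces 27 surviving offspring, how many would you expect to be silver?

Cross: Pp × Pp
Punnett square offspring (before lethality): 1 PP, 2 Pp, 1 pp
The PP genotype is lethal (embryos die); surviving offspring: 2 Pp, 1 pp
silver: 1 out of 3 → fraction 1/3
Expected count = 1/3 × 27 = 9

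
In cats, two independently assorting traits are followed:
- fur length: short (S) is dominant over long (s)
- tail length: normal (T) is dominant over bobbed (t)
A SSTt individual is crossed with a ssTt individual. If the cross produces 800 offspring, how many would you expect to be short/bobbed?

Dihybrid cross SSTt × ssTt — consider each gene separately:
fur length: SS × ss → 4 Ss → 4 S_ (out of 4)
tail length: Tt × Tt → 1 TT, 2 Tt, 1 tt → 3 T_ : 1 tt (out of 4)
Combine (counts out of 4 × 4 = 16): short/normal (S_T_) = 4×3 = 12; short/bobbed (S_tt) = 4×1 = 4
Phenotype counts (out of 16): 12 short/normal, 4 short/bobbed
short/bobbed: 4 out of 16 → fraction 1/4
Expected count = 1/4 × 800 = 200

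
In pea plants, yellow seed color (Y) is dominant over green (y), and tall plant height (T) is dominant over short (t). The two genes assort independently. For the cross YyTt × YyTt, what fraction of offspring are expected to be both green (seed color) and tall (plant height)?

Dihybrid cross YyTt × YyTt — consider each gene separately:
seed color: Yy × Yy → 1 YY, 2 Yy, 1 yy → 3 Y_ : 1 yy (out of 4)
plant height: Tt × Tt → 1 TT, 2 Tt, 1 tt → 3 T_ : 1 tt (out of 4)
Looking for: green (yy) and tall (T_)
P(green) = 1/4, P(tall) = 3/4
P(both) = 1/4 × 3/4 = 3/16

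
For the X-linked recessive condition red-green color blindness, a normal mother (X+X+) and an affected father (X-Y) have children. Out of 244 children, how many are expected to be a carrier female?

Cross: X+X+ × X-Y
Offspring: 2 X+X-, 2 X+Y
Probability of a carrier female: 2/4 = 1/2
Expected count = 1/2 × 244 = 122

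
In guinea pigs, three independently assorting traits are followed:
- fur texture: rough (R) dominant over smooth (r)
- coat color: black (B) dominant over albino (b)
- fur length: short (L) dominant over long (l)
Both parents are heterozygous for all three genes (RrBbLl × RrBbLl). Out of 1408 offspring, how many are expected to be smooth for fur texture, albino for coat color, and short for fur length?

Trihybrid cross: RrBbLl × RrBbLl
Each trait segregates independently with a 3:1 phenotypic ratio, so each gene contributes 3/4 (dominant) or 1/4 (recessive).
Target: smooth (fur texture), albino (coat color), short (fur length)
Probability = product of independent per-trait probabilities
= 1/4 × 1/4 × 3/4 = 3/64
Expected count = 3/64 × 1408 = 66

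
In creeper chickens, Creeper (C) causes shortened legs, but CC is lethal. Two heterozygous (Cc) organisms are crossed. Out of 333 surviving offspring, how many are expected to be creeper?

Cross: Cc × Cc
Punnett square offspring (before lethality): 1 CC, 2 Cc, 1 cc
The CC genotype is lethal (embryos die); surviving offspring: 2 Cc, 1 cc
creeper: 2 out of 3 → fraction 2/3
Expected count = 2/3 × 333 = 222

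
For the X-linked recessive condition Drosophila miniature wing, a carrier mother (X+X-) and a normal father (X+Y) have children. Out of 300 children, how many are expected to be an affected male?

Cross: X+X- × X+Y
Offspring: 1 X+X+, 1 X+Y, 1 X+X-, 1 X-Y
Probability of an affected male: 1/4
Expected count = 1/4 × 300 = 75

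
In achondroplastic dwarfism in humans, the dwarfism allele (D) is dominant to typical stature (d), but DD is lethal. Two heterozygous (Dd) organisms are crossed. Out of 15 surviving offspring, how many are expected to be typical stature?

Cross: Dd × Dd
Punnett square offspring (before lethality): 1 DD, 2 Dd, 1 dd
The DD genotype is lethal (embryos die); surviving offspring: 2 Dd, 1 dd
typical stature: 1 out of 3 → fraction 1/3
Expected count = 1/3 × 15 = 5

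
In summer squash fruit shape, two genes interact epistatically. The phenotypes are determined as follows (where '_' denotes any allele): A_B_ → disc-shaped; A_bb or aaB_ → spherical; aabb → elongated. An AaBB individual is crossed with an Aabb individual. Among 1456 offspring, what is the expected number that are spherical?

Cross: AaBB × Aabb — consider each gene separately:
A gene: Aa × Aa → 1 AA, 2 Aa, 1 aa → 3 A_ : 1 aa (out of 4)
B gene: BB × bb → 4 Bb → 4 B_ (out of 4)
Genotype classes (out of 4 × 4 = 16): A_B_ = 3×4 = 12; aaB_ = 1×4 = 4
Apply the phenotype rules: A_B_ (12) → disc-shaped; aaB_ (4) → spherical
Phenotype counts (out of 16): 12 disc-shaped, 4 spherical
spherical: 4 out of 16 → fraction 1/4
Expected count = 1/4 × 1456 = 364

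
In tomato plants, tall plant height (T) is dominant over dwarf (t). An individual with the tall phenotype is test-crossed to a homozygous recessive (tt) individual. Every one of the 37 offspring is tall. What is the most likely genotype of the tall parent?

Test cross: ? × tt
All offspring are tall.
If the unknown parent were heterozygous (Tt), about half of 37 offspring would be dwarf; none are. The unknown parent is most likely homozygous dominant (TT).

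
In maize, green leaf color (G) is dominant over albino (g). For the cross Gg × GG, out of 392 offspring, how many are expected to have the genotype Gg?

Punnett square for Gg × GG:
Offspring genotypes: 2 GG, 2 Gg
Total offspring: 4
Count with target: 2
Probability: 2/4 = 1/2
Expected count = 1/2 × 392 = 196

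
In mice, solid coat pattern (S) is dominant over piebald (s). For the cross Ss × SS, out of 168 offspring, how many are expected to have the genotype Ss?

Punnett square for Ss × SS:
Offspring genotypes: 2 SS, 2 Ss
Total offspring: 4
Count with target: 2
Probability: 2/4 = 1/2
Expected count = 1/2 × 168 = 84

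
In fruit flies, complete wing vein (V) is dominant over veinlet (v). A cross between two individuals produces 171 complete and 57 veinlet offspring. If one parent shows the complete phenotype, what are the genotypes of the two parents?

Observed offspring: 171 complete, 57 veinlet
The observed ratio simplifies to 3:1. Veinlet (vv) offspring appear, so each parent must contribute one v allele. The parent stated to show complete carries V, so it is Vv. The other parent is then either Vv or vv: Vv × vv would give a 1:1 split, whereas Vv × Vv gives 3:1 — matching the data. So both parents are heterozygous (Vv × Vv).
Parent genotypes: Vv × Vv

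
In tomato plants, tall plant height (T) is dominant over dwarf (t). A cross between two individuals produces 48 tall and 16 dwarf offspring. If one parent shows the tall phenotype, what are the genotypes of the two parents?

Observed offspring: 48 tall, 16 dwarf
The observed ratio simplifies to 3:1. Dwarf (tt) offspring appear, so each parent must contribute one t allele. The parent stated to show tall carries T, so it is Tt. The other parent is then either Tt or tt: Tt × tt would give a 1:1 split, whereas Tt × Tt gives 3:1 — matching the data. So both parents are heterozygous (Tt × Tt).
Parent genotypes: Tt × Tt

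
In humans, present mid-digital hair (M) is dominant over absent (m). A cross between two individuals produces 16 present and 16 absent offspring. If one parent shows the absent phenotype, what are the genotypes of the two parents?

Observed offspring: 16 present, 16 absent
The observed ratio simplifies to 1:1. One parent shows absent, so its genotype must be mm. A 1:1 offspring split requires the other parent to be heterozygous (Mm).
Parent genotypes: mm × Mm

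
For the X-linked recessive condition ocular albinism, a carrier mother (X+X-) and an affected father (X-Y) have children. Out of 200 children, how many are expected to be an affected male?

Cross: X+X- × X-Y
Offspring: 1 X+X-, 1 X+Y, 1 X-X-, 1 X-Y
Probability of an affected male: 1/4
Expected count = 1/4 × 200 = 50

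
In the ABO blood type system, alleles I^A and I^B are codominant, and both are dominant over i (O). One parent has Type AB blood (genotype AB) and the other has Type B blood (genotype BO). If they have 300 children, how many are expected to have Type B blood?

Cross: AB × BO
Possible offspring genotypes: 1 AB, 1 AO, 1 BB, 1 BO
Blood type counts: 1 Type AB, 1 Type A, 2 Type B
Probability of Type B: 2/4 = 1/2
Expected count = 1/2 × 300 = 150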